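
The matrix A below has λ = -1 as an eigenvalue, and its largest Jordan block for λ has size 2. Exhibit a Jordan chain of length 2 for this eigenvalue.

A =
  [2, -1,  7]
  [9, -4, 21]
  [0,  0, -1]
A Jordan chain for λ = -1 of length 2:
v_1 = (3, 9, 0)ᵀ
v_2 = (1, 0, 0)ᵀ

Let N = A − (-1)·I. We want v_2 with N^2 v_2 = 0 but N^1 v_2 ≠ 0; then v_{j-1} := N · v_j for j = 2, …, 2.

Pick v_2 = (1, 0, 0)ᵀ.
Then v_1 = N · v_2 = (3, 9, 0)ᵀ.

Sanity check: (A − (-1)·I) v_1 = (0, 0, 0)ᵀ = 0. ✓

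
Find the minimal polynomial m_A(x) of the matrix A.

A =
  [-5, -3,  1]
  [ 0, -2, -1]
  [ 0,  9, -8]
x^2 + 10*x + 25

The characteristic polynomial is χ_A(x) = (x + 5)^3, so the eigenvalues are known. The minimal polynomial is
  m_A(x) = Π_λ (x − λ)^{k_λ}
where k_λ is the size of the *largest* Jordan block for λ (equivalently, the smallest k with (A − λI)^k v = 0 for every generalised eigenvector v of λ).

  λ = -5: largest Jordan block has size 2, contributing (x + 5)^2

So m_A(x) = (x + 5)^2 = x^2 + 10*x + 25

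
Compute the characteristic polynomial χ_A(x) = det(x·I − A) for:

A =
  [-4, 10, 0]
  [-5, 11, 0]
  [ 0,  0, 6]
x^3 - 13*x^2 + 48*x - 36

Expanding det(x·I − A) (e.g. by cofactor expansion or by noting that A is similar to its Jordan form J, which has the same characteristic polynomial as A) gives
  χ_A(x) = x^3 - 13*x^2 + 48*x - 36
which factors as (x - 6)^2*(x - 1). The eigenvalues (with algebraic multiplicities) are λ = 1 with multiplicity 1, λ = 6 with multiplicity 2.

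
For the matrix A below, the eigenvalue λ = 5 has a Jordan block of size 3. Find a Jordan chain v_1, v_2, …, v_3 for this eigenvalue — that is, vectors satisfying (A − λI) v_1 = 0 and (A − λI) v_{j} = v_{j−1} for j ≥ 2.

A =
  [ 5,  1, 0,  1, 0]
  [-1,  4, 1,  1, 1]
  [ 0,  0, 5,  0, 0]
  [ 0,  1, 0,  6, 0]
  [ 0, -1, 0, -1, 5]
A Jordan chain for λ = 5 of length 3:
v_1 = (-1, 1, 0, -1, 1)ᵀ
v_2 = (0, -1, 0, 0, 0)ᵀ
v_3 = (1, 0, 0, 0, 0)ᵀ

Let N = A − (5)·I. We want v_3 with N^3 v_3 = 0 but N^2 v_3 ≠ 0; then v_{j-1} := N · v_j for j = 3, …, 2.

Pick v_3 = (1, 0, 0, 0, 0)ᵀ.
Then v_2 = N · v_3 = (0, -1, 0, 0, 0)ᵀ.
Then v_1 = N · v_2 = (-1, 1, 0, -1, 1)ᵀ.

Sanity check: (A − (5)·I) v_1 = (0, 0, 0, 0, 0)ᵀ = 0. ✓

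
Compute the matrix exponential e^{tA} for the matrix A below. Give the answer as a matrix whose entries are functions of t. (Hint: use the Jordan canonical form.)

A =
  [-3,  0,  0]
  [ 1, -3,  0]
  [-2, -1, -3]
e^{tA} =
  [exp(-3*t), 0, 0]
  [t*exp(-3*t), exp(-3*t), 0]
  [-t^2*exp(-3*t)/2 - 2*t*exp(-3*t), -t*exp(-3*t), exp(-3*t)]

Strategy: write A = P · J · P⁻¹ where J is a Jordan canonical form, so e^{tA} = P · e^{tJ} · P⁻¹, and e^{tJ} can be computed block-by-block.

A has Jordan form
J =
  [-3,  1,  0]
  [ 0, -3,  1]
  [ 0,  0, -3]
(up to reordering of blocks).

Per-block formulas:
  For a 3×3 Jordan block J_3(-3): exp(t · J_3(-3)) = e^(-3t)·(I + t·N + (t^2/2)·N^2), where N is the 3×3 nilpotent shift.

After assembling e^{tJ} and conjugating by P, we get:

e^{tA} =
  [exp(-3*t), 0, 0]
  [t*exp(-3*t), exp(-3*t), 0]
  [-t^2*exp(-3*t)/2 - 2*t*exp(-3*t), -t*exp(-3*t), exp(-3*t)]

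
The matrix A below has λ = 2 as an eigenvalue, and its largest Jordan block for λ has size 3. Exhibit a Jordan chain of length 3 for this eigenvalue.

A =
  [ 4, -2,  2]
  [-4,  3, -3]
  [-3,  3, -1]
A Jordan chain for λ = 2 of length 3:
v_1 = (6, -3, -9)ᵀ
v_2 = (2, -4, -3)ᵀ
v_3 = (1, 0, 0)ᵀ

Let N = A − (2)·I. We want v_3 with N^3 v_3 = 0 but N^2 v_3 ≠ 0; then v_{j-1} := N · v_j for j = 3, …, 2.

Pick v_3 = (1, 0, 0)ᵀ.
Then v_2 = N · v_3 = (2, -4, -3)ᵀ.
Then v_1 = N · v_2 = (6, -3, -9)ᵀ.

Sanity check: (A − (2)·I) v_1 = (0, 0, 0)ᵀ = 0. ✓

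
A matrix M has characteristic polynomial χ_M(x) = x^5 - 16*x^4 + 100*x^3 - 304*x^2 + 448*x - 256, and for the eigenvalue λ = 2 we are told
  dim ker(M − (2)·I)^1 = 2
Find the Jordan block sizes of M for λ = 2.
Block sizes for λ = 2: [1, 1]

From the dimensions of kernels of powers, the number of Jordan blocks of size at least j is d_j − d_{j−1} where d_j = dim ker(N^j) (with d_0 = 0). Computing the differences gives [2].
The number of blocks of size exactly k is (#blocks of size ≥ k) − (#blocks of size ≥ k + 1), so the partition is: 2 block(s) of size 1.
In nonincreasing order the block sizes are [1, 1].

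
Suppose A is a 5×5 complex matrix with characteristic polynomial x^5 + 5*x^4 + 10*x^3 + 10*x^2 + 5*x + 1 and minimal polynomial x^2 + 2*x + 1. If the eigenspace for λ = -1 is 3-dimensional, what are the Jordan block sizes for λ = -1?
Block sizes for λ = -1: [2, 2, 1]

Step 1 — from the characteristic polynomial, algebraic multiplicity of λ = -1 is 5. From dim ker(A − (-1)·I) = 3, there are exactly 3 Jordan blocks for λ = -1.
Step 2 — from the minimal polynomial, the factor (x + 1)^2 tells us the largest block for λ = -1 has size 2.
Step 3 — with total size 5, 3 blocks, and largest block 2, the block sizes (in nonincreasing order) are [2, 2, 1].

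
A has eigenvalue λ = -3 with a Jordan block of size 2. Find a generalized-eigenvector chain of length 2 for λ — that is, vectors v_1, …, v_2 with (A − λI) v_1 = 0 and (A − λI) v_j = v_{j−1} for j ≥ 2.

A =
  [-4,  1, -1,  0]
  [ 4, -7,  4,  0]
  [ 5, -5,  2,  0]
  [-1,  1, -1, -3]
A Jordan chain for λ = -3 of length 2:
v_1 = (-1, 4, 5, -1)ᵀ
v_2 = (1, 0, 0, 0)ᵀ

Let N = A − (-3)·I. We want v_2 with N^2 v_2 = 0 but N^1 v_2 ≠ 0; then v_{j-1} := N · v_j for j = 2, …, 2.

Pick v_2 = (1, 0, 0, 0)ᵀ.
Then v_1 = N · v_2 = (-1, 4, 5, -1)ᵀ.

Sanity check: (A − (-3)·I) v_1 = (0, 0, 0, 0)ᵀ = 0. ✓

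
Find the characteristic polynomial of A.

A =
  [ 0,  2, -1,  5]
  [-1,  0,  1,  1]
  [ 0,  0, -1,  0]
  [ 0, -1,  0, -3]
x^4 + 4*x^3 + 6*x^2 + 4*x + 1

Expanding det(x·I − A) (e.g. by cofactor expansion or by noting that A is similar to its Jordan form J, which has the same characteristic polynomial as A) gives
  χ_A(x) = x^4 + 4*x^3 + 6*x^2 + 4*x + 1
which factors as (x + 1)^4. The eigenvalues (with algebraic multiplicities) are λ = -1 with multiplicity 4.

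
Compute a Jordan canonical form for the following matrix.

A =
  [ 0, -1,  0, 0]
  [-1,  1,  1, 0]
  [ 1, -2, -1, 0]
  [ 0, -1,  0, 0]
J_3(0) ⊕ J_1(0)

The characteristic polynomial is
  det(x·I − A) = x^4

Eigenvalues and multiplicities (the geometric multiplicity of λ is n − rank(A − λI), which equals the number of Jordan blocks for λ):
  λ = 0: algebraic multiplicity = 4, geometric multiplicity = 2

Determining the block sizes for each eigenvalue:
  λ = 0: with am = 4 and gm = 2, the partition is not yet determined (e.g. several partitions of 4 into 2 parts exist). Let N = A − (0)·I. Computing rank(N^1) = 2, rank(N^2) = 1, rank(N^3) = 0; the number of blocks of size ≥ j is rank(N^{j−1}) − rank(N^j), giving [2, 1, 1]. So we have 1 block(s) of size 3, 1 block(s) of size 1 → block sizes [3, 1]

Assembling the blocks gives a Jordan form
J =
  [0, 1, 0, 0]
  [0, 0, 1, 0]
  [0, 0, 0, 0]
  [0, 0, 0, 0]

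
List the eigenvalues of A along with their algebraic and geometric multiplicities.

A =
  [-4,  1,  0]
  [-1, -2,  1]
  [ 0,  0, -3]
λ = -3: alg = 3, geom = 1

Step 1 — factor the characteristic polynomial to read off the algebraic multiplicities:
  χ_A(x) = (x + 3)^3

Step 2 — compute geometric multiplicities via the rank-nullity identity g(λ) = n − rank(A − λI):
  rank(A − (-3)·I) = 2, so dim ker(A − (-3)·I) = n − 2 = 1

Summary:
  λ = -3: algebraic multiplicity = 3, geometric multiplicity = 1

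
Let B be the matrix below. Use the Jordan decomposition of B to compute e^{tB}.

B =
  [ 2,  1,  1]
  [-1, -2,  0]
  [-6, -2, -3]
e^{tB} =
  [t^2*exp(-t) + 3*t*exp(-t) + exp(-t), t*exp(-t), t^2*exp(-t)/2 + t*exp(-t)]
  [-t^2*exp(-t) - t*exp(-t), -t*exp(-t) + exp(-t), -t^2*exp(-t)/2]
  [-2*t^2*exp(-t) - 6*t*exp(-t), -2*t*exp(-t), -t^2*exp(-t) - 2*t*exp(-t) + exp(-t)]

Strategy: write B = P · J · P⁻¹ where J is a Jordan canonical form, so e^{tB} = P · e^{tJ} · P⁻¹, and e^{tJ} can be computed block-by-block.

B has Jordan form
J =
  [-1,  1,  0]
  [ 0, -1,  1]
  [ 0,  0, -1]
(up to reordering of blocks).

Per-block formulas:
  For a 3×3 Jordan block J_3(-1): exp(t · J_3(-1)) = e^(-1t)·(I + t·N + (t^2/2)·N^2), where N is the 3×3 nilpotent shift.

After assembling e^{tJ} and conjugating by P, we get:

e^{tB} =
  [t^2*exp(-t) + 3*t*exp(-t) + exp(-t), t*exp(-t), t^2*exp(-t)/2 + t*exp(-t)]
  [-t^2*exp(-t) - t*exp(-t), -t*exp(-t) + exp(-t), -t^2*exp(-t)/2]
  [-2*t^2*exp(-t) - 6*t*exp(-t), -2*t*exp(-t), -t^2*exp(-t) - 2*t*exp(-t) + exp(-t)]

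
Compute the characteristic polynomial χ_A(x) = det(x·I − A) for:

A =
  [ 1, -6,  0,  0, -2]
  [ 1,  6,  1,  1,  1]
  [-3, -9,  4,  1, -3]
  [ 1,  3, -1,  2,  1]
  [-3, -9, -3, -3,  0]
x^5 - 13*x^4 + 66*x^3 - 162*x^2 + 189*x - 81

Expanding det(x·I − A) (e.g. by cofactor expansion or by noting that A is similar to its Jordan form J, which has the same characteristic polynomial as A) gives
  χ_A(x) = x^5 - 13*x^4 + 66*x^3 - 162*x^2 + 189*x - 81
which factors as (x - 3)^4*(x - 1). The eigenvalues (with algebraic multiplicities) are λ = 1 with multiplicity 1, λ = 3 with multiplicity 4.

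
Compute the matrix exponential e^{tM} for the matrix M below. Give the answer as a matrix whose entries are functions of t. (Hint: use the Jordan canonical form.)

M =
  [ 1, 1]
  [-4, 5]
e^{tM} =
  [-2*t*exp(3*t) + exp(3*t), t*exp(3*t)]
  [-4*t*exp(3*t), 2*t*exp(3*t) + exp(3*t)]

Strategy: write M = P · J · P⁻¹ where J is a Jordan canonical form, so e^{tM} = P · e^{tJ} · P⁻¹, and e^{tJ} can be computed block-by-block.

M has Jordan form
J =
  [3, 1]
  [0, 3]
(up to reordering of blocks).

Per-block formulas:
  For a 2×2 Jordan block J_2(3): exp(t · J_2(3)) = e^(3t)·(I + t·N), where N is the 2×2 nilpotent shift.

After assembling e^{tJ} and conjugating by P, we get:

e^{tM} =
  [-2*t*exp(3*t) + exp(3*t), t*exp(3*t)]
  [-4*t*exp(3*t), 2*t*exp(3*t) + exp(3*t)]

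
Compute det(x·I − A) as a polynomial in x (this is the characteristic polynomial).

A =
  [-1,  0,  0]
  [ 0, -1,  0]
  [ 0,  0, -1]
x^3 + 3*x^2 + 3*x + 1

Expanding det(x·I − A) (e.g. by cofactor expansion or by noting that A is similar to its Jordan form J, which has the same characteristic polynomial as A) gives
  χ_A(x) = x^3 + 3*x^2 + 3*x + 1
which factors as (x + 1)^3. The eigenvalues (with algebraic multiplicities) are λ = -1 with multiplicity 3.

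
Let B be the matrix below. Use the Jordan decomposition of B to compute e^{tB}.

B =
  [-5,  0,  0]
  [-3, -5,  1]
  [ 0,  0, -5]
e^{tB} =
  [exp(-5*t), 0, 0]
  [-3*t*exp(-5*t), exp(-5*t), t*exp(-5*t)]
  [0, 0, exp(-5*t)]

Strategy: write B = P · J · P⁻¹ where J is a Jordan canonical form, so e^{tB} = P · e^{tJ} · P⁻¹, and e^{tJ} can be computed block-by-block.

B has Jordan form
J =
  [-5,  1,  0]
  [ 0, -5,  0]
  [ 0,  0, -5]
(up to reordering of blocks).

Per-block formulas:
  For a 1×1 block at λ = -5: exp(t · [-5]) = [e^(-5t)].
  For a 2×2 Jordan block J_2(-5): exp(t · J_2(-5)) = e^(-5t)·(I + t·N), where N is the 2×2 nilpotent shift.

After assembling e^{tJ} and conjugating by P, we get:

e^{tB} =
  [exp(-5*t), 0, 0]
  [-3*t*exp(-5*t), exp(-5*t), t*exp(-5*t)]
  [0, 0, exp(-5*t)]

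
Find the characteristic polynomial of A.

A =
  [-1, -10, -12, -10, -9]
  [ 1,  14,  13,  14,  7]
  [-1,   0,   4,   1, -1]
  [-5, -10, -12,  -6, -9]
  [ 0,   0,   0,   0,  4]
x^5 - 15*x^4 + 80*x^3 - 160*x^2 + 256

Expanding det(x·I − A) (e.g. by cofactor expansion or by noting that A is similar to its Jordan form J, which has the same characteristic polynomial as A) gives
  χ_A(x) = x^5 - 15*x^4 + 80*x^3 - 160*x^2 + 256
which factors as (x - 4)^4*(x + 1). The eigenvalues (with algebraic multiplicities) are λ = -1 with multiplicity 1, λ = 4 with multiplicity 4.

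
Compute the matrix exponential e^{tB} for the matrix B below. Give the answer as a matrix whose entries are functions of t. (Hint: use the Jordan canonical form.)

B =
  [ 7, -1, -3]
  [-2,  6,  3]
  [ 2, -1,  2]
e^{tB} =
  [2*t*exp(5*t) + exp(5*t), -t*exp(5*t), -3*t*exp(5*t)]
  [-2*t*exp(5*t), t*exp(5*t) + exp(5*t), 3*t*exp(5*t)]
  [2*t*exp(5*t), -t*exp(5*t), -3*t*exp(5*t) + exp(5*t)]

Strategy: write B = P · J · P⁻¹ where J is a Jordan canonical form, so e^{tB} = P · e^{tJ} · P⁻¹, and e^{tJ} can be computed block-by-block.

B has Jordan form
J =
  [5, 1, 0]
  [0, 5, 0]
  [0, 0, 5]
(up to reordering of blocks).

Per-block formulas:
  For a 2×2 Jordan block J_2(5): exp(t · J_2(5)) = e^(5t)·(I + t·N), where N is the 2×2 nilpotent shift.
  For a 1×1 block at λ = 5: exp(t · [5]) = [e^(5t)].

After assembling e^{tJ} and conjugating by P, we get:

e^{tB} =
  [2*t*exp(5*t) + exp(5*t), -t*exp(5*t), -3*t*exp(5*t)]
  [-2*t*exp(5*t), t*exp(5*t) + exp(5*t), 3*t*exp(5*t)]
  [2*t*exp(5*t), -t*exp(5*t), -3*t*exp(5*t) + exp(5*t)]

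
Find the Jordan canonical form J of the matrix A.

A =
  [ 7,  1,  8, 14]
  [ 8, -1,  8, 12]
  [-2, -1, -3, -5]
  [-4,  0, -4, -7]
J_2(-1) ⊕ J_2(-1)

The characteristic polynomial is
  det(x·I − A) = x^4 + 4*x^3 + 6*x^2 + 4*x + 1 = (x + 1)^4

Eigenvalues and multiplicities (the geometric multiplicity of λ is n − rank(A − λI), which equals the number of Jordan blocks for λ):
  λ = -1: algebraic multiplicity = 4, geometric multiplicity = 2

Determining the block sizes for each eigenvalue:
  λ = -1: with am = 4 and gm = 2, the partition is not yet determined (e.g. several partitions of 4 into 2 parts exist). Let N = A − (-1)·I. Computing rank(N^1) = 2, rank(N^2) = 0; the number of blocks of size ≥ j is rank(N^{j−1}) − rank(N^j), giving [2, 2]. So we have 2 block(s) of size 2 → block sizes [2, 2]

Assembling the blocks gives a Jordan form
J =
  [-1,  1,  0,  0]
  [ 0, -1,  0,  0]
  [ 0,  0, -1,  1]
  [ 0,  0,  0, -1]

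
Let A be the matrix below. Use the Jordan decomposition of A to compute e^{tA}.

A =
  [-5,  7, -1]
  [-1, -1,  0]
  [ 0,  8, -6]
e^{tA} =
  [-3*t^2*exp(-4*t) - t*exp(-4*t) + exp(-4*t), 3*t^2*exp(-4*t) + 7*t*exp(-4*t), 3*t^2*exp(-4*t)/2 - t*exp(-4*t)]
  [-t^2*exp(-4*t) - t*exp(-4*t), t^2*exp(-4*t) + 3*t*exp(-4*t) + exp(-4*t), t^2*exp(-4*t)/2]
  [-4*t^2*exp(-4*t), 4*t^2*exp(-4*t) + 8*t*exp(-4*t), 2*t^2*exp(-4*t) - 2*t*exp(-4*t) + exp(-4*t)]

Strategy: write A = P · J · P⁻¹ where J is a Jordan canonical form, so e^{tA} = P · e^{tJ} · P⁻¹, and e^{tJ} can be computed block-by-block.

A has Jordan form
J =
  [-4,  1,  0]
  [ 0, -4,  1]
  [ 0,  0, -4]
(up to reordering of blocks).

Per-block formulas:
  For a 3×3 Jordan block J_3(-4): exp(t · J_3(-4)) = e^(-4t)·(I + t·N + (t^2/2)·N^2), where N is the 3×3 nilpotent shift.

After assembling e^{tJ} and conjugating by P, we get:

e^{tA} =
  [-3*t^2*exp(-4*t) - t*exp(-4*t) + exp(-4*t), 3*t^2*exp(-4*t) + 7*t*exp(-4*t), 3*t^2*exp(-4*t)/2 - t*exp(-4*t)]
  [-t^2*exp(-4*t) - t*exp(-4*t), t^2*exp(-4*t) + 3*t*exp(-4*t) + exp(-4*t), t^2*exp(-4*t)/2]
  [-4*t^2*exp(-4*t), 4*t^2*exp(-4*t) + 8*t*exp(-4*t), 2*t^2*exp(-4*t) - 2*t*exp(-4*t) + exp(-4*t)]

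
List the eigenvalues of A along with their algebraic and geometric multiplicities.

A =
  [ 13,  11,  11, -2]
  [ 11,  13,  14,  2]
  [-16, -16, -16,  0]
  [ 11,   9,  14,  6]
λ = 4: alg = 4, geom = 2

Step 1 — factor the characteristic polynomial to read off the algebraic multiplicities:
  χ_A(x) = (x - 4)^4

Step 2 — compute geometric multiplicities via the rank-nullity identity g(λ) = n − rank(A − λI):
  rank(A − (4)·I) = 2, so dim ker(A − (4)·I) = n − 2 = 2

Summary:
  λ = 4: algebraic multiplicity = 4, geometric multiplicity = 2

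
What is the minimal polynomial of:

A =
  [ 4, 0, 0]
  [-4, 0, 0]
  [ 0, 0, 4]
x^2 - 4*x

The characteristic polynomial is χ_A(x) = x*(x - 4)^2, so the eigenvalues are known. The minimal polynomial is
  m_A(x) = Π_λ (x − λ)^{k_λ}
where k_λ is the size of the *largest* Jordan block for λ (equivalently, the smallest k with (A − λI)^k v = 0 for every generalised eigenvector v of λ).

  λ = 0: largest Jordan block has size 1, contributing (x − 0)
  λ = 4: largest Jordan block has size 1, contributing (x − 4)

So m_A(x) = x*(x - 4) = x^2 - 4*x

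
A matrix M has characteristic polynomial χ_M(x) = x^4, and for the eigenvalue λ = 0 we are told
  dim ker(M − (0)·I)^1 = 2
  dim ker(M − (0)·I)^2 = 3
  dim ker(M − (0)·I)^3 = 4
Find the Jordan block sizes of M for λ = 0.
Block sizes for λ = 0: [3, 1]

From the dimensions of kernels of powers, the number of Jordan blocks of size at least j is d_j − d_{j−1} where d_j = dim ker(N^j) (with d_0 = 0). Computing the differences gives [2, 1, 1].
The number of blocks of size exactly k is (#blocks of size ≥ k) − (#blocks of size ≥ k + 1), so the partition is: 1 block(s) of size 1, 1 block(s) of size 3.
In nonincreasing order the block sizes are [3, 1].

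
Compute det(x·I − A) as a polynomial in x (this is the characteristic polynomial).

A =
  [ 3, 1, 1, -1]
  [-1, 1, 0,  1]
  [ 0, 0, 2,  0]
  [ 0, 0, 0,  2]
x^4 - 8*x^3 + 24*x^2 - 32*x + 16

Expanding det(x·I − A) (e.g. by cofactor expansion or by noting that A is similar to its Jordan form J, which has the same characteristic polynomial as A) gives
  χ_A(x) = x^4 - 8*x^3 + 24*x^2 - 32*x + 16
which factors as (x - 2)^4. The eigenvalues (with algebraic multiplicities) are λ = 2 with multiplicity 4.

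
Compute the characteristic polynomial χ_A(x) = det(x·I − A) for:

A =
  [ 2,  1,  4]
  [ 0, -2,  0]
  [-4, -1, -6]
x^3 + 6*x^2 + 12*x + 8

Expanding det(x·I − A) (e.g. by cofactor expansion or by noting that A is similar to its Jordan form J, which has the same characteristic polynomial as A) gives
  χ_A(x) = x^3 + 6*x^2 + 12*x + 8
which factors as (x + 2)^3. The eigenvalues (with algebraic multiplicities) are λ = -2 with multiplicity 3.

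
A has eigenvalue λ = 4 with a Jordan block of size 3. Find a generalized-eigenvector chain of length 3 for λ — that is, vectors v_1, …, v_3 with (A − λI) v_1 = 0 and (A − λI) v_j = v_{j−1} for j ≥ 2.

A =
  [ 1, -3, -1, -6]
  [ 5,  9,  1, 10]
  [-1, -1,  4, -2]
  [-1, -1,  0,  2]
A Jordan chain for λ = 4 of length 3:
v_1 = (1, -1, 0, 0)ᵀ
v_2 = (-3, 5, -1, -1)ᵀ
v_3 = (1, 0, 0, 0)ᵀ

Let N = A − (4)·I. We want v_3 with N^3 v_3 = 0 but N^2 v_3 ≠ 0; then v_{j-1} := N · v_j for j = 3, …, 2.

Pick v_3 = (1, 0, 0, 0)ᵀ.
Then v_2 = N · v_3 = (-3, 5, -1, -1)ᵀ.
Then v_1 = N · v_2 = (1, -1, 0, 0)ᵀ.

Sanity check: (A − (4)·I) v_1 = (0, 0, 0, 0)ᵀ = 0. ✓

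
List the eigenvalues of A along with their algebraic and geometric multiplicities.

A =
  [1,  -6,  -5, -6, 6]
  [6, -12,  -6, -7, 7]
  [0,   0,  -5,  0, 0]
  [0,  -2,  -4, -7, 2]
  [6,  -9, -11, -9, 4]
λ = -5: alg = 4, geom = 2; λ = 1: alg = 1, geom = 1

Step 1 — factor the characteristic polynomial to read off the algebraic multiplicities:
  χ_A(x) = (x - 1)*(x + 5)^4

Step 2 — compute geometric multiplicities via the rank-nullity identity g(λ) = n − rank(A − λI):
  rank(A − (-5)·I) = 3, so dim ker(A − (-5)·I) = n − 3 = 2
  rank(A − (1)·I) = 4, so dim ker(A − (1)·I) = n − 4 = 1

Summary:
  λ = -5: algebraic multiplicity = 4, geometric multiplicity = 2
  λ = 1: algebraic multiplicity = 1, geometric multiplicity = 1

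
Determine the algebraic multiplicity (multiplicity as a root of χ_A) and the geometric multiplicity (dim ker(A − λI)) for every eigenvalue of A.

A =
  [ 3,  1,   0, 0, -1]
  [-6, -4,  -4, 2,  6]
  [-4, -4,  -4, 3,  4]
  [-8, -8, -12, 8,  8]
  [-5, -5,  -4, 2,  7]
λ = 2: alg = 5, geom = 3

Step 1 — factor the characteristic polynomial to read off the algebraic multiplicities:
  χ_A(x) = (x - 2)^5

Step 2 — compute geometric multiplicities via the rank-nullity identity g(λ) = n − rank(A − λI):
  rank(A − (2)·I) = 2, so dim ker(A − (2)·I) = n − 2 = 3

Summary:
  λ = 2: algebraic multiplicity = 5, geometric multiplicity = 3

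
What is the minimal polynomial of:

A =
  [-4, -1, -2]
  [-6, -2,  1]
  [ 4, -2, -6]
x^3 + 12*x^2 + 48*x + 64

The characteristic polynomial is χ_A(x) = (x + 4)^3, so the eigenvalues are known. The minimal polynomial is
  m_A(x) = Π_λ (x − λ)^{k_λ}
where k_λ is the size of the *largest* Jordan block for λ (equivalently, the smallest k with (A − λI)^k v = 0 for every generalised eigenvector v of λ).

  λ = -4: largest Jordan block has size 3, contributing (x + 4)^3

So m_A(x) = (x + 4)^3 = x^3 + 12*x^2 + 48*x + 64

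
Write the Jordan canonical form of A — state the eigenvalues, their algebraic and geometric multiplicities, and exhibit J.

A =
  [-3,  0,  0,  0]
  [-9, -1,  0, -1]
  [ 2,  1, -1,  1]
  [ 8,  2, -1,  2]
J_1(-3) ⊕ J_3(0)

The characteristic polynomial is
  det(x·I − A) = x^4 + 3*x^3 = x^3*(x + 3)

Eigenvalues and multiplicities (the geometric multiplicity of λ is n − rank(A − λI), which equals the number of Jordan blocks for λ):
  λ = -3: algebraic multiplicity = 1, geometric multiplicity = 1
  λ = 0: algebraic multiplicity = 3, geometric multiplicity = 1

Determining the block sizes for each eigenvalue:
  λ = -3: one block (gm = 1), so the single block has size am = 1 → block sizes [1]
  λ = 0: one block (gm = 1), so the single block has size am = 3 → block sizes [3]

Assembling the blocks gives a Jordan form
J =
  [-3, 0, 0, 0]
  [ 0, 0, 1, 0]
  [ 0, 0, 0, 1]
  [ 0, 0, 0, 0]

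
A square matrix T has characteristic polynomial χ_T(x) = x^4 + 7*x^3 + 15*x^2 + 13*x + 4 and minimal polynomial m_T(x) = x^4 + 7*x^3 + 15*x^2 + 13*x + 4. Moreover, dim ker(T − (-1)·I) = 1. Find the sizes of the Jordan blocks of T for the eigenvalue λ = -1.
Block sizes for λ = -1: [3]

Step 1 — from the characteristic polynomial, algebraic multiplicity of λ = -1 is 3. From dim ker(T − (-1)·I) = 1, there are exactly 1 Jordan blocks for λ = -1.
Step 2 — from the minimal polynomial, the factor (x + 1)^3 tells us the largest block for λ = -1 has size 3.
Step 3 — with total size 3, 1 blocks, and largest block 3, the block sizes (in nonincreasing order) are [3].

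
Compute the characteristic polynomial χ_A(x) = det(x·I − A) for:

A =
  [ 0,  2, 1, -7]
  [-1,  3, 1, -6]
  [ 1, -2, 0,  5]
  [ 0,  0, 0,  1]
x^4 - 4*x^3 + 6*x^2 - 4*x + 1

Expanding det(x·I − A) (e.g. by cofactor expansion or by noting that A is similar to its Jordan form J, which has the same characteristic polynomial as A) gives
  χ_A(x) = x^4 - 4*x^3 + 6*x^2 - 4*x + 1
which factors as (x - 1)^4. The eigenvalues (with algebraic multiplicities) are λ = 1 with multiplicity 4.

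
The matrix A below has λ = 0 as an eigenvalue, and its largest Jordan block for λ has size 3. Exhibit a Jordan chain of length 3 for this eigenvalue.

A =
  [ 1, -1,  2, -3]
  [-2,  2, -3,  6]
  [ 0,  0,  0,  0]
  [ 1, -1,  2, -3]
A Jordan chain for λ = 0 of length 3:
v_1 = (-1, 2, 0, -1)ᵀ
v_2 = (2, -3, 0, 2)ᵀ
v_3 = (0, 0, 1, 0)ᵀ

Let N = A − (0)·I. We want v_3 with N^3 v_3 = 0 but N^2 v_3 ≠ 0; then v_{j-1} := N · v_j for j = 3, …, 2.

Pick v_3 = (0, 0, 1, 0)ᵀ.
Then v_2 = N · v_3 = (2, -3, 0, 2)ᵀ.
Then v_1 = N · v_2 = (-1, 2, 0, -1)ᵀ.

Sanity check: (A − (0)·I) v_1 = (0, 0, 0, 0)ᵀ = 0. ✓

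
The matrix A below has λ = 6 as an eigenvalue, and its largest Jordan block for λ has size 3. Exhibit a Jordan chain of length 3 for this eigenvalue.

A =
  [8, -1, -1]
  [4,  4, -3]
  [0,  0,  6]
A Jordan chain for λ = 6 of length 3:
v_1 = (1, 2, 0)ᵀ
v_2 = (-1, -3, 0)ᵀ
v_3 = (0, 0, 1)ᵀ

Let N = A − (6)·I. We want v_3 with N^3 v_3 = 0 but N^2 v_3 ≠ 0; then v_{j-1} := N · v_j for j = 3, …, 2.

Pick v_3 = (0, 0, 1)ᵀ.
Then v_2 = N · v_3 = (-1, -3, 0)ᵀ.
Then v_1 = N · v_2 = (1, 2, 0)ᵀ.

Sanity check: (A − (6)·I) v_1 = (0, 0, 0)ᵀ = 0. ✓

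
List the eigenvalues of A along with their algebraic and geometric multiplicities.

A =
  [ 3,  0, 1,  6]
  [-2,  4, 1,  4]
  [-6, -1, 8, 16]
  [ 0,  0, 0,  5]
λ = 5: alg = 4, geom = 2

Step 1 — factor the characteristic polynomial to read off the algebraic multiplicities:
  χ_A(x) = (x - 5)^4

Step 2 — compute geometric multiplicities via the rank-nullity identity g(λ) = n − rank(A − λI):
  rank(A − (5)·I) = 2, so dim ker(A − (5)·I) = n − 2 = 2

Summary:
  λ = 5: algebraic multiplicity = 4, geometric multiplicity = 2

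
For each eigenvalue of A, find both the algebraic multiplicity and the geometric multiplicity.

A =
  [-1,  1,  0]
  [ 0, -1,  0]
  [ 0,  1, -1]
λ = -1: alg = 3, geom = 2

Step 1 — factor the characteristic polynomial to read off the algebraic multiplicities:
  χ_A(x) = (x + 1)^3

Step 2 — compute geometric multiplicities via the rank-nullity identity g(λ) = n − rank(A − λI):
  rank(A − (-1)·I) = 1, so dim ker(A − (-1)·I) = n − 1 = 2

Summary:
  λ = -1: algebraic multiplicity = 3, geometric multiplicity = 2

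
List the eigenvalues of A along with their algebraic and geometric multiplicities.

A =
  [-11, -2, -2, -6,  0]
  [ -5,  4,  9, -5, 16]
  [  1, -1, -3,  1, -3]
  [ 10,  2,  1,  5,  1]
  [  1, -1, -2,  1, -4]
λ = -5: alg = 1, geom = 1; λ = -1: alg = 4, geom = 2

Step 1 — factor the characteristic polynomial to read off the algebraic multiplicities:
  χ_A(x) = (x + 1)^4*(x + 5)

Step 2 — compute geometric multiplicities via the rank-nullity identity g(λ) = n − rank(A − λI):
  rank(A − (-5)·I) = 4, so dim ker(A − (-5)·I) = n − 4 = 1
  rank(A − (-1)·I) = 3, so dim ker(A − (-1)·I) = n − 3 = 2

Summary:
  λ = -5: algebraic multiplicity = 1, geometric multiplicity = 1
  λ = -1: algebraic multiplicity = 4, geometric multiplicity = 2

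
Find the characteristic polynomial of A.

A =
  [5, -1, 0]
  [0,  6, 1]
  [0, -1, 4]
x^3 - 15*x^2 + 75*x - 125

Expanding det(x·I − A) (e.g. by cofactor expansion or by noting that A is similar to its Jordan form J, which has the same characteristic polynomial as A) gives
  χ_A(x) = x^3 - 15*x^2 + 75*x - 125
which factors as (x - 5)^3. The eigenvalues (with algebraic multiplicities) are λ = 5 with multiplicity 3.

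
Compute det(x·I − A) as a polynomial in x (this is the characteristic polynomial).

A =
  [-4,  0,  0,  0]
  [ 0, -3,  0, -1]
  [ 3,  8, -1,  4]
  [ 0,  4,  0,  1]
x^4 + 7*x^3 + 15*x^2 + 13*x + 4

Expanding det(x·I − A) (e.g. by cofactor expansion or by noting that A is similar to its Jordan form J, which has the same characteristic polynomial as A) gives
  χ_A(x) = x^4 + 7*x^3 + 15*x^2 + 13*x + 4
which factors as (x + 1)^3*(x + 4). The eigenvalues (with algebraic multiplicities) are λ = -4 with multiplicity 1, λ = -1 with multiplicity 3.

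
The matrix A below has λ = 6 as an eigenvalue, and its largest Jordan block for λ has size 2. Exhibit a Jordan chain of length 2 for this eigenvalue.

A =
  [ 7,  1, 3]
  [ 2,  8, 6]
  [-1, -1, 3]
A Jordan chain for λ = 6 of length 2:
v_1 = (1, 2, -1)ᵀ
v_2 = (1, 0, 0)ᵀ

Let N = A − (6)·I. We want v_2 with N^2 v_2 = 0 but N^1 v_2 ≠ 0; then v_{j-1} := N · v_j for j = 2, …, 2.

Pick v_2 = (1, 0, 0)ᵀ.
Then v_1 = N · v_2 = (1, 2, -1)ᵀ.

Sanity check: (A − (6)·I) v_1 = (0, 0, 0)ᵀ = 0. ✓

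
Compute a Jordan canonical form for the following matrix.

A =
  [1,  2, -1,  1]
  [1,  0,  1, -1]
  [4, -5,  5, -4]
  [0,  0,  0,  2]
J_3(2) ⊕ J_1(2)

The characteristic polynomial is
  det(x·I − A) = x^4 - 8*x^3 + 24*x^2 - 32*x + 16 = (x - 2)^4

Eigenvalues and multiplicities (the geometric multiplicity of λ is n − rank(A − λI), which equals the number of Jordan blocks for λ):
  λ = 2: algebraic multiplicity = 4, geometric multiplicity = 2

Determining the block sizes for each eigenvalue:
  λ = 2: with am = 4 and gm = 2, the partition is not yet determined (e.g. several partitions of 4 into 2 parts exist). Let N = A − (2)·I. Computing rank(N^1) = 2, rank(N^2) = 1, rank(N^3) = 0; the number of blocks of size ≥ j is rank(N^{j−1}) − rank(N^j), giving [2, 1, 1]. So we have 1 block(s) of size 3, 1 block(s) of size 1 → block sizes [3, 1]

Assembling the blocks gives a Jordan form
J =
  [2, 1, 0, 0]
  [0, 2, 1, 0]
  [0, 0, 2, 0]
  [0, 0, 0, 2]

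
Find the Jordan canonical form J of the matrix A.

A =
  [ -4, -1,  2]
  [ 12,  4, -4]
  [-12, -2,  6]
J_2(2) ⊕ J_1(2)

The characteristic polynomial is
  det(x·I − A) = x^3 - 6*x^2 + 12*x - 8 = (x - 2)^3

Eigenvalues and multiplicities (the geometric multiplicity of λ is n − rank(A − λI), which equals the number of Jordan blocks for λ):
  λ = 2: algebraic multiplicity = 3, geometric multiplicity = 2

Determining the block sizes for each eigenvalue:
  λ = 2: 2 blocks summing to 3 forces exactly one block of size 2 and the rest size 1 → block sizes [2, 1]

Assembling the blocks gives a Jordan form
J =
  [2, 1, 0]
  [0, 2, 0]
  [0, 0, 2]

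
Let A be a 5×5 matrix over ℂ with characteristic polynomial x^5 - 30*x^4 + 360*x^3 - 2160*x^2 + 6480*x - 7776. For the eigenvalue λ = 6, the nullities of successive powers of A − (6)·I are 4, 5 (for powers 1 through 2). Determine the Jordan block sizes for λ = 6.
Block sizes for λ = 6: [2, 1, 1, 1]

From the dimensions of kernels of powers, the number of Jordan blocks of size at least j is d_j − d_{j−1} where d_j = dim ker(N^j) (with d_0 = 0). Computing the differences gives [4, 1].
The number of blocks of size exactly k is (#blocks of size ≥ k) − (#blocks of size ≥ k + 1), so the partition is: 3 block(s) of size 1, 1 block(s) of size 2.
In nonincreasing order the block sizes are [2, 1, 1, 1].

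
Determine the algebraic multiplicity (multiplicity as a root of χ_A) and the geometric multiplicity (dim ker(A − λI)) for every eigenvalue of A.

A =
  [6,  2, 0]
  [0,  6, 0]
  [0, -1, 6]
λ = 6: alg = 3, geom = 2

Step 1 — factor the characteristic polynomial to read off the algebraic multiplicities:
  χ_A(x) = (x - 6)^3

Step 2 — compute geometric multiplicities via the rank-nullity identity g(λ) = n − rank(A − λI):
  rank(A − (6)·I) = 1, so dim ker(A − (6)·I) = n − 1 = 2

Summary:
  λ = 6: algebraic multiplicity = 3, geometric multiplicity = 2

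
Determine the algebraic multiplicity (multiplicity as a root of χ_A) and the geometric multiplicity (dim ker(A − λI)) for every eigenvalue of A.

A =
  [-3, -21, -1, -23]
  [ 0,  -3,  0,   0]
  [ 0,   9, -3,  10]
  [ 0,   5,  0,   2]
λ = -3: alg = 3, geom = 1; λ = 2: alg = 1, geom = 1

Step 1 — factor the characteristic polynomial to read off the algebraic multiplicities:
  χ_A(x) = (x - 2)*(x + 3)^3

Step 2 — compute geometric multiplicities via the rank-nullity identity g(λ) = n − rank(A − λI):
  rank(A − (-3)·I) = 3, so dim ker(A − (-3)·I) = n − 3 = 1
  rank(A − (2)·I) = 3, so dim ker(A − (2)·I) = n − 3 = 1

Summary:
  λ = -3: algebraic multiplicity = 3, geometric multiplicity = 1
  λ = 2: algebraic multiplicity = 1, geometric multiplicity = 1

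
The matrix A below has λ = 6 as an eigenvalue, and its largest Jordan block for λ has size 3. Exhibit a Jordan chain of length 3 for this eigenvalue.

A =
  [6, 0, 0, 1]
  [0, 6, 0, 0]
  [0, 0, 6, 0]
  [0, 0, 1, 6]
A Jordan chain for λ = 6 of length 3:
v_1 = (1, 0, 0, 0)ᵀ
v_2 = (0, 0, 0, 1)ᵀ
v_3 = (0, 0, 1, 0)ᵀ

Let N = A − (6)·I. We want v_3 with N^3 v_3 = 0 but N^2 v_3 ≠ 0; then v_{j-1} := N · v_j for j = 3, …, 2.

Pick v_3 = (0, 0, 1, 0)ᵀ.
Then v_2 = N · v_3 = (0, 0, 0, 1)ᵀ.
Then v_1 = N · v_2 = (1, 0, 0, 0)ᵀ.

Sanity check: (A − (6)·I) v_1 = (0, 0, 0, 0)ᵀ = 0. ✓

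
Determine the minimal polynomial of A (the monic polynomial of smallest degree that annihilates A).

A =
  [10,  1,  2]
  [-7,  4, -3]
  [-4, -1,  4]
x^3 - 18*x^2 + 108*x - 216

The characteristic polynomial is χ_A(x) = (x - 6)^3, so the eigenvalues are known. The minimal polynomial is
  m_A(x) = Π_λ (x − λ)^{k_λ}
where k_λ is the size of the *largest* Jordan block for λ (equivalently, the smallest k with (A − λI)^k v = 0 for every generalised eigenvector v of λ).

  λ = 6: largest Jordan block has size 3, contributing (x − 6)^3

So m_A(x) = (x - 6)^3 = x^3 - 18*x^2 + 108*x - 216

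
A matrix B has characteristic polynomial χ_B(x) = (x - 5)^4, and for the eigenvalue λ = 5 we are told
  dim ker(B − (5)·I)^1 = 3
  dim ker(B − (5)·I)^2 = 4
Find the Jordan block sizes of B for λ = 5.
Block sizes for λ = 5: [2, 1, 1]

From the dimensions of kernels of powers, the number of Jordan blocks of size at least j is d_j − d_{j−1} where d_j = dim ker(N^j) (with d_0 = 0). Computing the differences gives [3, 1].
The number of blocks of size exactly k is (#blocks of size ≥ k) − (#blocks of size ≥ k + 1), so the partition is: 2 block(s) of size 1, 1 block(s) of size 2.
In nonincreasing order the block sizes are [2, 1, 1].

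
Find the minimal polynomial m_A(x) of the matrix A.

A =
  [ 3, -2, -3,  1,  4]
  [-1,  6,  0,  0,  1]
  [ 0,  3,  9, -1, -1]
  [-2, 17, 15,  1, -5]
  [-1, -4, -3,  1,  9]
x^5 - 28*x^4 + 313*x^3 - 1746*x^2 + 4860*x - 5400

The characteristic polynomial is χ_A(x) = (x - 6)^3*(x - 5)^2, so the eigenvalues are known. The minimal polynomial is
  m_A(x) = Π_λ (x − λ)^{k_λ}
where k_λ is the size of the *largest* Jordan block for λ (equivalently, the smallest k with (A − λI)^k v = 0 for every generalised eigenvector v of λ).

  λ = 5: largest Jordan block has size 2, contributing (x − 5)^2
  λ = 6: largest Jordan block has size 3, contributing (x − 6)^3

So m_A(x) = (x - 6)^3*(x - 5)^2 = x^5 - 28*x^4 + 313*x^3 - 1746*x^2 + 4860*x - 5400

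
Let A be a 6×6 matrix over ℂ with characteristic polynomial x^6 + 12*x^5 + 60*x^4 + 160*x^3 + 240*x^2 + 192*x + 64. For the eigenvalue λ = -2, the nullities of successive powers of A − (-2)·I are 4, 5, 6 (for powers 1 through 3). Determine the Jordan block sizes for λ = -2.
Block sizes for λ = -2: [3, 1, 1, 1]

From the dimensions of kernels of powers, the number of Jordan blocks of size at least j is d_j − d_{j−1} where d_j = dim ker(N^j) (with d_0 = 0). Computing the differences gives [4, 1, 1].
The number of blocks of size exactly k is (#blocks of size ≥ k) − (#blocks of size ≥ k + 1), so the partition is: 3 block(s) of size 1, 1 block(s) of size 3.
In nonincreasing order the block sizes are [3, 1, 1, 1].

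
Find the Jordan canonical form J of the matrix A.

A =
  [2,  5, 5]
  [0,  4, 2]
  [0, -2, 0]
J_2(2) ⊕ J_1(2)

The characteristic polynomial is
  det(x·I − A) = x^3 - 6*x^2 + 12*x - 8 = (x - 2)^3

Eigenvalues and multiplicities (the geometric multiplicity of λ is n − rank(A − λI), which equals the number of Jordan blocks for λ):
  λ = 2: algebraic multiplicity = 3, geometric multiplicity = 2

Determining the block sizes for each eigenvalue:
  λ = 2: 2 blocks summing to 3 forces exactly one block of size 2 and the rest size 1 → block sizes [2, 1]

Assembling the blocks gives a Jordan form
J =
  [2, 1, 0]
  [0, 2, 0]
  [0, 0, 2]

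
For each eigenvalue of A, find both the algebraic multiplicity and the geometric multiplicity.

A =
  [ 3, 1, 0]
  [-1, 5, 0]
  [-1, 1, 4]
λ = 4: alg = 3, geom = 2

Step 1 — factor the characteristic polynomial to read off the algebraic multiplicities:
  χ_A(x) = (x - 4)^3

Step 2 — compute geometric multiplicities via the rank-nullity identity g(λ) = n − rank(A − λI):
  rank(A − (4)·I) = 1, so dim ker(A − (4)·I) = n − 1 = 2

Summary:
  λ = 4: algebraic multiplicity = 3, geometric multiplicity = 2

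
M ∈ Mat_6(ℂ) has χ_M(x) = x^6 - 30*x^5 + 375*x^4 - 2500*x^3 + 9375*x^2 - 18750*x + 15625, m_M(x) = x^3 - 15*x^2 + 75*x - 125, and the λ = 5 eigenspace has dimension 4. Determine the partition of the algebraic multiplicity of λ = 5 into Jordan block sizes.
Block sizes for λ = 5: [3, 1, 1, 1]

Step 1 — from the characteristic polynomial, algebraic multiplicity of λ = 5 is 6. From dim ker(M − (5)·I) = 4, there are exactly 4 Jordan blocks for λ = 5.
Step 2 — from the minimal polynomial, the factor (x − 5)^3 tells us the largest block for λ = 5 has size 3.
Step 3 — with total size 6, 4 blocks, and largest block 3, the block sizes (in nonincreasing order) are [3, 1, 1, 1].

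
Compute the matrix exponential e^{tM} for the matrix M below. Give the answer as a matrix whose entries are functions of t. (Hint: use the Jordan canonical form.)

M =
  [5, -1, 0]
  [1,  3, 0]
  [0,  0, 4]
e^{tM} =
  [t*exp(4*t) + exp(4*t), -t*exp(4*t), 0]
  [t*exp(4*t), -t*exp(4*t) + exp(4*t), 0]
  [0, 0, exp(4*t)]

Strategy: write M = P · J · P⁻¹ where J is a Jordan canonical form, so e^{tM} = P · e^{tJ} · P⁻¹, and e^{tJ} can be computed block-by-block.

M has Jordan form
J =
  [4, 1, 0]
  [0, 4, 0]
  [0, 0, 4]
(up to reordering of blocks).

Per-block formulas:
  For a 1×1 block at λ = 4: exp(t · [4]) = [e^(4t)].
  For a 2×2 Jordan block J_2(4): exp(t · J_2(4)) = e^(4t)·(I + t·N), where N is the 2×2 nilpotent shift.

After assembling e^{tJ} and conjugating by P, we get:

e^{tM} =
  [t*exp(4*t) + exp(4*t), -t*exp(4*t), 0]
  [t*exp(4*t), -t*exp(4*t) + exp(4*t), 0]
  [0, 0, exp(4*t)]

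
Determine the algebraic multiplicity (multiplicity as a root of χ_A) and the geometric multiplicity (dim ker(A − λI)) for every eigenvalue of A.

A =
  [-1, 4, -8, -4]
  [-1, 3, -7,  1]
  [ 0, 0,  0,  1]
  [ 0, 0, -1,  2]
λ = 1: alg = 4, geom = 2

Step 1 — factor the characteristic polynomial to read off the algebraic multiplicities:
  χ_A(x) = (x - 1)^4

Step 2 — compute geometric multiplicities via the rank-nullity identity g(λ) = n − rank(A − λI):
  rank(A − (1)·I) = 2, so dim ker(A − (1)·I) = n − 2 = 2

Summary:
  λ = 1: algebraic multiplicity = 4, geometric multiplicity = 2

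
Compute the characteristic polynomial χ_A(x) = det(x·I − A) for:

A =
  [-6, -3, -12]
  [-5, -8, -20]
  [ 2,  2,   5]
x^3 + 9*x^2 + 27*x + 27

Expanding det(x·I − A) (e.g. by cofactor expansion or by noting that A is similar to its Jordan form J, which has the same characteristic polynomial as A) gives
  χ_A(x) = x^3 + 9*x^2 + 27*x + 27
which factors as (x + 3)^3. The eigenvalues (with algebraic multiplicities) are λ = -3 with multiplicity 3.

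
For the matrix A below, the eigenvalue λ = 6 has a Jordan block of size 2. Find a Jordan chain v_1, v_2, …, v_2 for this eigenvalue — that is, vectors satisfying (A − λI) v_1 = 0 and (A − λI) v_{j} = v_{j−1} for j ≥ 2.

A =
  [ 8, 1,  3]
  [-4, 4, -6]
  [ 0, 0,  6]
A Jordan chain for λ = 6 of length 2:
v_1 = (2, -4, 0)ᵀ
v_2 = (1, 0, 0)ᵀ

Let N = A − (6)·I. We want v_2 with N^2 v_2 = 0 but N^1 v_2 ≠ 0; then v_{j-1} := N · v_j for j = 2, …, 2.

Pick v_2 = (1, 0, 0)ᵀ.
Then v_1 = N · v_2 = (2, -4, 0)ᵀ.

Sanity check: (A − (6)·I) v_1 = (0, 0, 0)ᵀ = 0. ✓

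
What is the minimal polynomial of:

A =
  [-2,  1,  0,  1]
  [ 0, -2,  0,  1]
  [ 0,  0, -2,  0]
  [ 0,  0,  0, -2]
x^3 + 6*x^2 + 12*x + 8

The characteristic polynomial is χ_A(x) = (x + 2)^4, so the eigenvalues are known. The minimal polynomial is
  m_A(x) = Π_λ (x − λ)^{k_λ}
where k_λ is the size of the *largest* Jordan block for λ (equivalently, the smallest k with (A − λI)^k v = 0 for every generalised eigenvector v of λ).

  λ = -2: largest Jordan block has size 3, contributing (x + 2)^3

So m_A(x) = (x + 2)^3 = x^3 + 6*x^2 + 12*x + 8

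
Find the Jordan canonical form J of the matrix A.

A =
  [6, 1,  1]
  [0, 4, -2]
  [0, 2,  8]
J_2(6) ⊕ J_1(6)

The characteristic polynomial is
  det(x·I − A) = x^3 - 18*x^2 + 108*x - 216 = (x - 6)^3

Eigenvalues and multiplicities (the geometric multiplicity of λ is n − rank(A − λI), which equals the number of Jordan blocks for λ):
  λ = 6: algebraic multiplicity = 3, geometric multiplicity = 2

Determining the block sizes for each eigenvalue:
  λ = 6: 2 blocks summing to 3 forces exactly one block of size 2 and the rest size 1 → block sizes [2, 1]

Assembling the blocks gives a Jordan form
J =
  [6, 1, 0]
  [0, 6, 0]
  [0, 0, 6]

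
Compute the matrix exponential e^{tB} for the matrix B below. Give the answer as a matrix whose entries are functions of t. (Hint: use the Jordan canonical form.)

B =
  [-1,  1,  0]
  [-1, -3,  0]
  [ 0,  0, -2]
e^{tB} =
  [t*exp(-2*t) + exp(-2*t), t*exp(-2*t), 0]
  [-t*exp(-2*t), -t*exp(-2*t) + exp(-2*t), 0]
  [0, 0, exp(-2*t)]

Strategy: write B = P · J · P⁻¹ where J is a Jordan canonical form, so e^{tB} = P · e^{tJ} · P⁻¹, and e^{tJ} can be computed block-by-block.

B has Jordan form
J =
  [-2,  1,  0]
  [ 0, -2,  0]
  [ 0,  0, -2]
(up to reordering of blocks).

Per-block formulas:
  For a 1×1 block at λ = -2: exp(t · [-2]) = [e^(-2t)].
  For a 2×2 Jordan block J_2(-2): exp(t · J_2(-2)) = e^(-2t)·(I + t·N), where N is the 2×2 nilpotent shift.

After assembling e^{tJ} and conjugating by P, we get:

e^{tB} =
  [t*exp(-2*t) + exp(-2*t), t*exp(-2*t), 0]
  [-t*exp(-2*t), -t*exp(-2*t) + exp(-2*t), 0]
  [0, 0, exp(-2*t)]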